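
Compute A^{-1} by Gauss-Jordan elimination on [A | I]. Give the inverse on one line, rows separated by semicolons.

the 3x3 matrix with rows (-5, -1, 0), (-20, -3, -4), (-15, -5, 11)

inverse = [53/15 -11/15 -4/15; -56/3 11/3 4/3; -11/3 2/3 1/3]

Gauss-Jordan on [A | I]:
R1 <- (1/-5)*R1:  [    1   1/5     0  |  -1/5     0     0 ]
R2 <- R2 - (-20)*R1:  [  0   1  -4  |  -4   1   0 ]
R3 <- R3 - (-15)*R1:  [  0  -2  11  |  -3   0   1 ]
R1 <- R1 - (1/5)*R2:  [    1     0   4/5  |   3/5  -1/5     0 ]
R3 <- R3 - (-2)*R2:  [   0    0    3  |  -11    2    1 ]
R3 <- (1/3)*R3:  [     0      0      1  |  -11/3    2/3    1/3 ]
R1 <- R1 - (4/5)*R3:  [      1       0       0  |   53/15  -11/15   -4/15 ]
R2 <- R2 - (-4)*R3:  [     0      1      0  |  -56/3   11/3    4/3 ]
Right block of [I | A^{-1}] is the inverse:
[ 53/15  -11/15  -4/15 ]
[ -56/3    11/3    4/3 ]
[ -11/3     2/3    1/3 ]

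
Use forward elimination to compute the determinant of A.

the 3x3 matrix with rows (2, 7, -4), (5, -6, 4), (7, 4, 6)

det(A) = -366

Forward elimination:
R2 <- R2 - (5/2)*R1:  [     0  -47/2     14 ]
R3 <- R3 - (7/2)*R1:  [     0  -41/2     20 ]
R3 <- R3 - (41/47)*R2:  [      0       0  366/47 ]
Upper-triangular form:
[ 2      7      -4 ]
[ 0  -47/2      14 ]
[ 0      0  366/47 ]
det(A) = (-1)^0 * (2) * (-47/2) * (366/47) = -366  (0 row swaps -> sign +1)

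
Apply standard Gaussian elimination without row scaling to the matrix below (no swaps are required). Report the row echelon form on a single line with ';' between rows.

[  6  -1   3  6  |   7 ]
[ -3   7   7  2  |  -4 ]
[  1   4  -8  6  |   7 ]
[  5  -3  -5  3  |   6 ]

REF = [6 -1 3 6 7; 0 13/2 17/2 5 -1/2; 0 0 -544/39 70/39 80/13; 0 0 0 -127/136 -35/17]

Forward elimination:
R2 <- R2 - (-1/2)*R1:  [    0  13/2  17/2     5  -1/2 ]
R3 <- R3 - (1/6)*R1:  [     0   25/6  -17/2      5   35/6 ]
R4 <- R4 - (5/6)*R1:  [     0  -13/6  -15/2     -2    1/6 ]
R3 <- R3 - (25/39)*R2:  [       0        0  -544/39    70/39    80/13 ]
R4 <- R4 - (-1/3)*R2:  [     0      0  -14/3   -1/3      0 ]
R4 <- R4 - (91/272)*R3:  [        0         0         0  -127/136    -35/17 ]
Row echelon form:
[ 6    -1        3         6  |       7 ]
[ 0  13/2     17/2         5  |    -1/2 ]
[ 0     0  -544/39     70/39  |   80/13 ]
[ 0     0        0  -127/136  |  -35/17 ]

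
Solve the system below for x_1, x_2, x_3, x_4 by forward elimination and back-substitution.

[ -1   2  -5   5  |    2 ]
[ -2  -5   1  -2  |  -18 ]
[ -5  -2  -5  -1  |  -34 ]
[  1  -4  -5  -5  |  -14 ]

(5, 1, 1, 2)

Forward elimination on [A|b]:
R2 <- R2 - (2)*R1:  [   0   -9   11  -12  -22 ]
R3 <- R3 - (5)*R1:  [   0  -12   20  -26  -44 ]
R4 <- R4 - (-1)*R1:  [   0   -2  -10    0  -12 ]
R3 <- R3 - (4/3)*R2:  [     0      0   16/3    -10  -44/3 ]
R4 <- R4 - (2/9)*R2:  [      0       0  -112/9     8/3   -64/9 ]
R4 <- R4 - (-7/3)*R3:  [      0       0       0   -62/3  -124/3 ]
Row echelon form:
[ -1   2    -5      5  |       2 ]
[  0  -9    11    -12  |     -22 ]
[  0   0  16/3    -10  |   -44/3 ]
[  0   0     0  -62/3  |  -124/3 ]
Back-substitution:
x_4 = (-124/3) / (-62/3) = 2
x_3 = (-44/3 - (-10)*(2)) / (16/3) = 1
x_2 = (-22 - (11)*(1) - (-12)*(2)) / -9 = 1
x_1 = (2 - (2)*(1) - (-5)*(1) - (5)*(2)) / -1 = 5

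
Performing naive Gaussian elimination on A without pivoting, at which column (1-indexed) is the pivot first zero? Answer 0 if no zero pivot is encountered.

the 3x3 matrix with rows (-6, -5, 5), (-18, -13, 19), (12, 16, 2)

Naive forward elimination:
R2 <- R2 - (3)*R1:  [ 0  2  4 ]
R3 <- R3 - (-2)*R1:  [  0   6  12 ]
R3 <- R3 - (3)*R2:  [ 0  0  0 ]
Matrix at this point:
[ -6  -5  5 ]
[  0   2  4 ]
[  0   0  0 ]
Pivot entry (3,3) in the last row is zero and there are no rows below to swap with -> zero pivot in column 3 (A is singular).

first zero-pivot column = 3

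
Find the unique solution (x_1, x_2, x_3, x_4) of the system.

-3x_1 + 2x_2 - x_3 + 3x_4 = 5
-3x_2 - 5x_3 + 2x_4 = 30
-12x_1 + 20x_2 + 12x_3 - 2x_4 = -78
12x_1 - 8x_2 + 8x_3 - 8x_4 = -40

(-4, -4, -4, -1)

Forward elimination on [A|b]:
R3 <- R3 - (4)*R1:  [   0   12   16  -14  -98 ]
R4 <- R4 - (-4)*R1:  [   0    0    4    4  -20 ]
R3 <- R3 - (-4)*R2:  [  0   0  -4  -6  22 ]
R4 <- R4 - (-1)*R3:  [  0   0   0  -2   2 ]
Row echelon form:
[ -3   2  -1   3  |   5 ]
[  0  -3  -5   2  |  30 ]
[  0   0  -4  -6  |  22 ]
[  0   0   0  -2  |   2 ]
Back-substitution:
x_4 = (2) / -2 = -1
x_3 = (22 - (-6)*(-1)) / -4 = -4
x_2 = (30 - (-5)*(-4) - (2)*(-1)) / -3 = -4
x_1 = (5 - (2)*(-4) - (-1)*(-4) - (3)*(-1)) / -3 = -4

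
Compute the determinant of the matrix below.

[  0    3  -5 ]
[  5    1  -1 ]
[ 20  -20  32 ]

det(A) = 60

Forward elimination:
R1 <-> R2   (pivot in column 1 was zero)
[  5    1  -1 ]
[  0    3  -5 ]
[ 20  -20  32 ]
R3 <- R3 - (4)*R1:  [   0  -24   36 ]
R3 <- R3 - (-8)*R2:  [  0   0  -4 ]
Upper-triangular form:
[ 5  1  -1 ]
[ 0  3  -5 ]
[ 0  0  -4 ]
det(A) = (-1)^1 * (5) * (3) * (-4) = 60  (1 row swap -> sign -1)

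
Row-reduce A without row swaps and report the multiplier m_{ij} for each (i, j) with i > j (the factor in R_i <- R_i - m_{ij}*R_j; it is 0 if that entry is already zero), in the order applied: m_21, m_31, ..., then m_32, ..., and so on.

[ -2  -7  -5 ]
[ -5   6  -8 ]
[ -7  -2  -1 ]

Forward elimination:
R2 <- R2 - (5/2)*R1:  [    0  47/2   9/2 ]
R3 <- R3 - (7/2)*R1:  [    0  45/2  33/2 ]
R3 <- R3 - (45/47)*R2:  [      0       0  573/47 ]
Multipliers (in order of application): m_{21} = 5/2, m_{31} = 7/2, m_{32} = 45/47

multipliers: 5/2, 7/2, 45/47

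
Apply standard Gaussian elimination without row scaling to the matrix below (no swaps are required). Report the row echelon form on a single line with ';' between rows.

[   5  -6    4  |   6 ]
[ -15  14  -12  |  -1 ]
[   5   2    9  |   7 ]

REF = [5 -6 4 6; 0 -4 0 17; 0 0 5 35]

Forward elimination:
R2 <- R2 - (-3)*R1:  [  0  -4   0  17 ]
R3 <- R3 - (1)*R1:  [ 0  8  5  1 ]
R3 <- R3 - (-2)*R2:  [  0   0   5  35 ]
Row echelon form:
[ 5  -6  4  |   6 ]
[ 0  -4  0  |  17 ]
[ 0   0  5  |  35 ]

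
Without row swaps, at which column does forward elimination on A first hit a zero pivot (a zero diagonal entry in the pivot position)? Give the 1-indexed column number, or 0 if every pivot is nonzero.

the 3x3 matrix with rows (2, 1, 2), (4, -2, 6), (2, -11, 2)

Naive forward elimination:
R2 <- R2 - (2)*R1:  [  0  -4   2 ]
R3 <- R3 - (1)*R1:  [   0  -12    0 ]
R3 <- R3 - (3)*R2:  [  0   0  -6 ]
All pivots nonzero; naive elimination completes without hitting a zero pivot.

first zero-pivot column = 0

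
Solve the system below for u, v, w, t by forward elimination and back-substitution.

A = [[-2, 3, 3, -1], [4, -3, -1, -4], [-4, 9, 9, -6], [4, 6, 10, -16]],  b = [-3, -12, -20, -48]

(2, -1, 3, 5)

Forward elimination on [A|b]:
R2 <- R2 - (-2)*R1:  [   0    3    5   -6  -18 ]
R3 <- R3 - (2)*R1:  [   0    3    3   -4  -14 ]
R4 <- R4 - (-2)*R1:  [   0   12   16  -18  -54 ]
R3 <- R3 - (1)*R2:  [  0   0  -2   2   4 ]
R4 <- R4 - (4)*R2:  [  0   0  -4   6  18 ]
R4 <- R4 - (2)*R3:  [  0   0   0   2  10 ]
Row echelon form:
[ -2  3   3  -1  |   -3 ]
[  0  3   5  -6  |  -18 ]
[  0  0  -2   2  |    4 ]
[  0  0   0   2  |   10 ]
Back-substitution:
t = (10) / 2 = 5
w = (4 - (2)*(5)) / -2 = 3
v = (-18 - (5)*(3) - (-6)*(5)) / 3 = -1
u = (-3 - (3)*(-1) - (3)*(3) - (-1)*(5)) / -2 = 2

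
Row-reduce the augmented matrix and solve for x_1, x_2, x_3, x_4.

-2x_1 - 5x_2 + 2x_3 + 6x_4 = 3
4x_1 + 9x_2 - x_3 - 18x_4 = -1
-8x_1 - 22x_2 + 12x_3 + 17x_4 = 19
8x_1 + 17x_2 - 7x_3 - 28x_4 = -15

(3, 1, 4, 1)

Forward elimination on [A|b]:
R2 <- R2 - (-2)*R1:  [  0  -1   3  -6   5 ]
R3 <- R3 - (4)*R1:  [  0  -2   4  -7   7 ]
R4 <- R4 - (-4)*R1:  [  0  -3   1  -4  -3 ]
R3 <- R3 - (2)*R2:  [  0   0  -2   5  -3 ]
R4 <- R4 - (3)*R2:  [   0    0   -8   14  -18 ]
R4 <- R4 - (4)*R3:  [  0   0   0  -6  -6 ]
Row echelon form:
[ -2  -5   2   6  |   3 ]
[  0  -1   3  -6  |   5 ]
[  0   0  -2   5  |  -3 ]
[  0   0   0  -6  |  -6 ]
Back-substitution:
x_4 = (-6) / -6 = 1
x_3 = (-3 - (5)*(1)) / -2 = 4
x_2 = (5 - (3)*(4) - (-6)*(1)) / -1 = 1
x_1 = (3 - (-5)*(1) - (2)*(4) - (6)*(1)) / -2 = 3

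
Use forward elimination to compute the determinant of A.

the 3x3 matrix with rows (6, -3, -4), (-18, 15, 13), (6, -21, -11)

det(A) = -144

Forward elimination:
R2 <- R2 - (-3)*R1:  [ 0  6  1 ]
R3 <- R3 - (1)*R1:  [   0  -18   -7 ]
R3 <- R3 - (-3)*R2:  [  0   0  -4 ]
Upper-triangular form:
[ 6  -3  -4 ]
[ 0   6   1 ]
[ 0   0  -4 ]
det(A) = (-1)^0 * (6) * (6) * (-4) = -144  (0 row swaps -> sign +1)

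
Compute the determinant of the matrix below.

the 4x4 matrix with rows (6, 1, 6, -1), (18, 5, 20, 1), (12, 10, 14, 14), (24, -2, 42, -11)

Forward elimination:
R2 <- R2 - (3)*R1:  [ 0  2  2  4 ]
R3 <- R3 - (2)*R1:  [  0   8   2  16 ]
R4 <- R4 - (4)*R1:  [  0  -6  18  -7 ]
R3 <- R3 - (4)*R2:  [  0   0  -6   0 ]
R4 <- R4 - (-3)*R2:  [  0   0  24   5 ]
R4 <- R4 - (-4)*R3:  [ 0  0  0  5 ]
Upper-triangular form:
[ 6  1   6  -1 ]
[ 0  2   2   4 ]
[ 0  0  -6   0 ]
[ 0  0   0   5 ]
det(A) = (-1)^0 * (6) * (2) * (-6) * (5) = -360  (0 row swaps -> sign +1)

det(A) = -360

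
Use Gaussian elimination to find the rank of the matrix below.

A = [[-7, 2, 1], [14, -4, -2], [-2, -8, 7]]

Row reduction:
R2 <- R2 - (-2)*R1:  [ 0  0  0 ]
R3 <- R3 - (2/7)*R1:  [     0  -60/7   47/7 ]
R2 <-> R3   (pivot in column 2 was zero)
[ -7      2     1 ]
[  0  -60/7  47/7 ]
[  0      0     0 ]
Row echelon form:
[ -7      2     1 ]
[  0  -60/7  47/7 ]
[  0      0     0 ]
Nonzero rows / pivot columns: 2

rank(A) = 2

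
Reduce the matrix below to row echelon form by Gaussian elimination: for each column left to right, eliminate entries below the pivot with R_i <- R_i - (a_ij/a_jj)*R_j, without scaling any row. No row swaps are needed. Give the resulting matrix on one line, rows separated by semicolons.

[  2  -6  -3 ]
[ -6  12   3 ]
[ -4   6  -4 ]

Forward elimination:
R2 <- R2 - (-3)*R1:  [  0  -6  -6 ]
R3 <- R3 - (-2)*R1:  [   0   -6  -10 ]
R3 <- R3 - (1)*R2:  [  0   0  -4 ]
Row echelon form:
[ 2  -6  -3 ]
[ 0  -6  -6 ]
[ 0   0  -4 ]

REF = [2 -6 -3; 0 -6 -6; 0 0 -4]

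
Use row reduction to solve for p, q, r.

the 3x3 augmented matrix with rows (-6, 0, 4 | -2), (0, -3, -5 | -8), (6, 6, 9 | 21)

(1, 1, 1)

Forward elimination on [A|b]:
R3 <- R3 - (-1)*R1:  [  0   6  13  19 ]
R3 <- R3 - (-2)*R2:  [ 0  0  3  3 ]
Row echelon form:
[ -6   0   4  |  -2 ]
[  0  -3  -5  |  -8 ]
[  0   0   3  |   3 ]
Back-substitution:
r = (3) / 3 = 1
q = (-8 - (-5)*(1)) / -3 = 1
p = (-2 - (4)*(1)) / -6 = 1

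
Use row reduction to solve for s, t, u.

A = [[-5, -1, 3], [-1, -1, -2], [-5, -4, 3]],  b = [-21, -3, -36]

Forward elimination on [A|b]:
R2 <- R2 - (1/5)*R1:  [     0   -4/5  -13/5    6/5 ]
R3 <- R3 - (1)*R1:  [   0   -3    0  -15 ]
R3 <- R3 - (15/4)*R2:  [     0      0   39/4  -39/2 ]
Row echelon form:
[ -5    -1      3  |    -21 ]
[  0  -4/5  -13/5  |    6/5 ]
[  0     0   39/4  |  -39/2 ]
Back-substitution:
u = (-39/2) / (39/4) = -2
t = (6/5 - (-13/5)*(-2)) / (-4/5) = 5
s = (-21 - (-1)*(5) - (3)*(-2)) / -5 = 2

(2, 5, -2)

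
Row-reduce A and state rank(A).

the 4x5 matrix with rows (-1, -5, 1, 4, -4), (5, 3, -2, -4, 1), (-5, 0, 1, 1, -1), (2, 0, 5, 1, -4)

rank(A) = 4

Row reduction:
R2 <- R2 - (-5)*R1:  [   0  -22    3   16  -19 ]
R3 <- R3 - (5)*R1:  [   0   25   -4  -19   19 ]
R4 <- R4 - (-2)*R1:  [   0  -10    7    9  -12 ]
R3 <- R3 - (-25/22)*R2:  [      0       0  -13/22   -9/11  -57/22 ]
R4 <- R4 - (5/11)*R2:  [      0       0   62/11   19/11  -37/11 ]
R4 <- R4 - (-124/13)*R3:  [       0        0        0   -79/13  -365/13 ]
Row echelon form:
[ -1   -5       1       4       -4 ]
[  0  -22       3      16      -19 ]
[  0    0  -13/22   -9/11   -57/22 ]
[  0    0       0  -79/13  -365/13 ]
Nonzero rows / pivot columns: 4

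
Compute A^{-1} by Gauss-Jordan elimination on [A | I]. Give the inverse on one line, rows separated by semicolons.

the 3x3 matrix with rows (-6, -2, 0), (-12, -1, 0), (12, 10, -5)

inverse = [1/18 -1/9 0; -2/3 1/3 0; -6/5 2/5 -1/5]

Gauss-Jordan on [A | I]:
R1 <- (1/-6)*R1:  [    1   1/3     0  |  -1/6     0     0 ]
R2 <- R2 - (-12)*R1:  [  0   3   0  |  -2   1   0 ]
R3 <- R3 - (12)*R1:  [  0   6  -5  |   2   0   1 ]
R2 <- (1/3)*R2:  [    0     1     0  |  -2/3   1/3     0 ]
R1 <- R1 - (1/3)*R2:  [    1     0     0  |  1/18  -1/9     0 ]
R3 <- R3 - (6)*R2:  [  0   0  -5  |   6  -2   1 ]
R3 <- (1/-5)*R3:  [    0     0     1  |  -6/5   2/5  -1/5 ]
Right block of [I | A^{-1}] is the inverse:
[ 1/18  -1/9     0 ]
[ -2/3   1/3     0 ]
[ -6/5   2/5  -1/5 ]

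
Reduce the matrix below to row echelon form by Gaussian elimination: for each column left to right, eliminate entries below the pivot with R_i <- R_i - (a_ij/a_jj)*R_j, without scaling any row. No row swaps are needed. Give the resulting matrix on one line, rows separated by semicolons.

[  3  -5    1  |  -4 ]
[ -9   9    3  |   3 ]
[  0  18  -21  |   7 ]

REF = [3 -5 1 -4; 0 -6 6 -9; 0 0 -3 -20]

Forward elimination:
R2 <- R2 - (-3)*R1:  [  0  -6   6  -9 ]
R3 <- R3 - (-3)*R2:  [   0    0   -3  -20 ]
Row echelon form:
[ 3  -5   1  |   -4 ]
[ 0  -6   6  |   -9 ]
[ 0   0  -3  |  -20 ]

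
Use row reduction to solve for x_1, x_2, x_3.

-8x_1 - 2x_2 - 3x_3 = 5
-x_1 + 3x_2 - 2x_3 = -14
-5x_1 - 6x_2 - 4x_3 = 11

(-1, -3, 3)

Forward elimination on [A|b]:
R2 <- R2 - (1/8)*R1:  [      0    13/4   -13/8  -117/8 ]
R3 <- R3 - (5/8)*R1:  [     0  -19/4  -17/8   63/8 ]
R3 <- R3 - (-19/13)*R2:  [     0      0   -9/2  -27/2 ]
Row echelon form:
[ -8    -2     -3  |       5 ]
[  0  13/4  -13/8  |  -117/8 ]
[  0     0   -9/2  |   -27/2 ]
Back-substitution:
x_3 = (-27/2) / (-9/2) = 3
x_2 = (-117/8 - (-13/8)*(3)) / (13/4) = -3
x_1 = (5 - (-2)*(-3) - (-3)*(3)) / -8 = -1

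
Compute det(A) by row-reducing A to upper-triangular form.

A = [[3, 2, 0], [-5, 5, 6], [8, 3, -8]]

Forward elimination:
R2 <- R2 - (-5/3)*R1:  [    0  25/3     6 ]
R3 <- R3 - (8/3)*R1:  [    0  -7/3    -8 ]
R3 <- R3 - (-7/25)*R2:  [       0        0  -158/25 ]
Upper-triangular form:
[ 3     2        0 ]
[ 0  25/3        6 ]
[ 0     0  -158/25 ]
det(A) = (-1)^0 * (3) * (25/3) * (-158/25) = -158  (0 row swaps -> sign +1)

det(A) = -158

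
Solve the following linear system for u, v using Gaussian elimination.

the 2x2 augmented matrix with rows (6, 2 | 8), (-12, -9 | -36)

(0, 4)

Forward elimination on [A|b]:
R2 <- R2 - (-2)*R1:  [   0   -5  -20 ]
Row echelon form:
[ 6   2  |    8 ]
[ 0  -5  |  -20 ]
Back-substitution:
v = (-20) / -5 = 4
u = (8 - (2)*(4)) / 6 = 0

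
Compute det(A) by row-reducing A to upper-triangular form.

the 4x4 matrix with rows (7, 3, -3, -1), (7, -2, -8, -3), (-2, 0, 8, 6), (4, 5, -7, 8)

Forward elimination:
R2 <- R2 - (1)*R1:  [  0  -5  -5  -2 ]
R3 <- R3 - (-2/7)*R1:  [    0   6/7  50/7  40/7 ]
R4 <- R4 - (4/7)*R1:  [     0   23/7  -37/7   60/7 ]
R3 <- R3 - (-6/35)*R2:  [      0       0    44/7  188/35 ]
R4 <- R4 - (-23/35)*R2:  [      0       0   -60/7  254/35 ]
R4 <- R4 - (-15/11)*R3:  [      0       0       0  802/55 ]
Upper-triangular form:
[ 7   3    -3      -1 ]
[ 0  -5    -5      -2 ]
[ 0   0  44/7  188/35 ]
[ 0   0     0  802/55 ]
det(A) = (-1)^0 * (7) * (-5) * (44/7) * (802/55) = -3208  (0 row swaps -> sign +1)

det(A) = -3208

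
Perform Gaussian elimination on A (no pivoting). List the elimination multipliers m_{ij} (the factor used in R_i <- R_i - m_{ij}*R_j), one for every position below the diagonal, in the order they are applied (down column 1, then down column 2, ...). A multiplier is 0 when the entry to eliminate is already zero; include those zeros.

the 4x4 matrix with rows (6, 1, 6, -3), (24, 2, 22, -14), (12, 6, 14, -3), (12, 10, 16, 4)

multipliers: 4, 2, 2, -2, -4, 2

Forward elimination:
R2 <- R2 - (4)*R1:  [  0  -2  -2  -2 ]
R3 <- R3 - (2)*R1:  [ 0  4  2  3 ]
R4 <- R4 - (2)*R1:  [  0   8   4  10 ]
R3 <- R3 - (-2)*R2:  [  0   0  -2  -1 ]
R4 <- R4 - (-4)*R2:  [  0   0  -4   2 ]
R4 <- R4 - (2)*R3:  [ 0  0  0  4 ]
Multipliers (in order of application): m_{21} = 4, m_{31} = 2, m_{41} = 2, m_{32} = -2, m_{42} = -4, m_{43} = 2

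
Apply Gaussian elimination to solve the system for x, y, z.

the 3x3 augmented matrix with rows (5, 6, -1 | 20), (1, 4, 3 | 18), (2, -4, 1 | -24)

Forward elimination on [A|b]:
R2 <- R2 - (1/5)*R1:  [    0  14/5  16/5    14 ]
R3 <- R3 - (2/5)*R1:  [     0  -32/5    7/5    -32 ]
R3 <- R3 - (-16/7)*R2:  [    0     0  61/7     0 ]
Row echelon form:
[ 5     6    -1  |  20 ]
[ 0  14/5  16/5  |  14 ]
[ 0     0  61/7  |   0 ]
Back-substitution:
z = (0) / (61/7) = 0
y = (14 - (16/5)*(0)) / (14/5) = 5
x = (20 - (6)*(5) - (-1)*(0)) / 5 = -2

(-2, 5, 0)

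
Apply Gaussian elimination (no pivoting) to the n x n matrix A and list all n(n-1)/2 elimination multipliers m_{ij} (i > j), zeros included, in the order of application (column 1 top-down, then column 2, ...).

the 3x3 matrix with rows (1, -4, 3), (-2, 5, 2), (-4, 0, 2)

Forward elimination:
R2 <- R2 - (-2)*R1:  [  0  -3   8 ]
R3 <- R3 - (-4)*R1:  [   0  -16   14 ]
R3 <- R3 - (16/3)*R2:  [     0      0  -86/3 ]
Multipliers (in order of application): m_{21} = -2, m_{31} = -4, m_{32} = 16/3

multipliers: -2, -4, 16/3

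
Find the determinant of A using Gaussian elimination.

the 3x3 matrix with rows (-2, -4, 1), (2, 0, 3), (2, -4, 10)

Forward elimination:
R2 <- R2 - (-1)*R1:  [  0  -4   4 ]
R3 <- R3 - (-1)*R1:  [  0  -8  11 ]
R3 <- R3 - (2)*R2:  [ 0  0  3 ]
Upper-triangular form:
[ -2  -4  1 ]
[  0  -4  4 ]
[  0   0  3 ]
det(A) = (-1)^0 * (-2) * (-4) * (3) = 24  (0 row swaps -> sign +1)

det(A) = 24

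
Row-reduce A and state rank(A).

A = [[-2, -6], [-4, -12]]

rank(A) = 1

Row reduction:
R2 <- R2 - (2)*R1:  [ 0  0 ]
Row echelon form:
[ -2  -6 ]
[  0   0 ]
Nonzero rows / pivot columns: 1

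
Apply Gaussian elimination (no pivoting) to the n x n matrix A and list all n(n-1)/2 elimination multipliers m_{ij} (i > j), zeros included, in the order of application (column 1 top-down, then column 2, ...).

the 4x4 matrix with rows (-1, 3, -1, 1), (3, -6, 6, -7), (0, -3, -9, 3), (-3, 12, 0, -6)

multipliers: -3, 0, 3, -1, 1, 0

Forward elimination:
R2 <- R2 - (-3)*R1:  [  0   3   3  -4 ]
R3: entry in column 1 is already 0 -> m_{31} = 0 (no row operation needed)
R4 <- R4 - (3)*R1:  [  0   3   3  -9 ]
R3 <- R3 - (-1)*R2:  [  0   0  -6  -1 ]
R4 <- R4 - (1)*R2:  [  0   0   0  -5 ]
R4: entry in column 3 is already 0 -> m_{43} = 0 (no row operation needed)
Multipliers (in order of application): m_{21} = -3, m_{31} = 0, m_{41} = 3, m_{32} = -1, m_{42} = 1, m_{43} = 0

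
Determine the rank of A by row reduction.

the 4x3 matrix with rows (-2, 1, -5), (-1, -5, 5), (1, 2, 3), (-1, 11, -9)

rank(A) = 3

Row reduction:
R2 <- R2 - (1/2)*R1:  [     0  -11/2   15/2 ]
R3 <- R3 - (-1/2)*R1:  [   0  5/2  1/2 ]
R4 <- R4 - (1/2)*R1:  [     0   21/2  -13/2 ]
R3 <- R3 - (-5/11)*R2:  [     0      0  43/11 ]
R4 <- R4 - (-21/11)*R2:  [     0      0  86/11 ]
R4 <- R4 - (2)*R3:  [ 0  0  0 ]
Row echelon form:
[ -2      1     -5 ]
[  0  -11/2   15/2 ]
[  0      0  43/11 ]
[  0      0      0 ]
Nonzero rows / pivot columns: 3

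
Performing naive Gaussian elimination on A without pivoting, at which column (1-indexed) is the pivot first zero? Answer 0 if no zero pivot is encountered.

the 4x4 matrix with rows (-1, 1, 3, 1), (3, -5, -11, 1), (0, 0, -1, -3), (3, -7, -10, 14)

Naive forward elimination:
R2 <- R2 - (-3)*R1:  [  0  -2  -2   4 ]
R4 <- R4 - (-3)*R1:  [  0  -4  -1  17 ]
R4 <- R4 - (2)*R2:  [ 0  0  3  9 ]
R4 <- R4 - (-3)*R3:  [ 0  0  0  0 ]
Matrix at this point:
[ -1   1   3   1 ]
[  0  -2  -2   4 ]
[  0   0  -1  -3 ]
[  0   0   0   0 ]
Pivot entry (4,4) in the last row is zero and there are no rows below to swap with -> zero pivot in column 4 (A is singular).

first zero-pivot column = 4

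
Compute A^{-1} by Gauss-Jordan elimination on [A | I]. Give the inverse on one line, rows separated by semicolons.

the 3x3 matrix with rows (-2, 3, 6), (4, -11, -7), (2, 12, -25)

Gauss-Jordan on [A | I]:
R1 <- (1/-2)*R1:  [    1  -3/2    -3  |  -1/2     0     0 ]
R2 <- R2 - (4)*R1:  [  0  -5   5  |   2   1   0 ]
R3 <- R3 - (2)*R1:  [   0   15  -19  |    1    0    1 ]
R2 <- (1/-5)*R2:  [    0     1    -1  |  -2/5  -1/5     0 ]
R1 <- R1 - (-3/2)*R2:  [      1       0    -9/2  |  -11/10   -3/10       0 ]
R3 <- R3 - (15)*R2:  [  0   0  -4  |   7   3   1 ]
R3 <- (1/-4)*R3:  [    0     0     1  |  -7/4  -3/4  -1/4 ]
R1 <- R1 - (-9/2)*R3:  [       1        0        0  |  -359/40  -147/40     -9/8 ]
R2 <- R2 - (-1)*R3:  [      0       1       0  |  -43/20  -19/20    -1/4 ]
Right block of [I | A^{-1}] is the inverse:
[ -359/40  -147/40  -9/8 ]
[  -43/20   -19/20  -1/4 ]
[    -7/4     -3/4  -1/4 ]

inverse = [-359/40 -147/40 -9/8; -43/20 -19/20 -1/4; -7/4 -3/4 -1/4]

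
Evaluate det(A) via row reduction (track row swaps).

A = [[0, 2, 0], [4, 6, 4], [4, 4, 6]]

det(A) = -16

Forward elimination:
R1 <-> R2   (pivot in column 1 was zero)
[ 4  6  4 ]
[ 0  2  0 ]
[ 4  4  6 ]
R3 <- R3 - (1)*R1:  [  0  -2   2 ]
R3 <- R3 - (-1)*R2:  [ 0  0  2 ]
Upper-triangular form:
[ 4  6  4 ]
[ 0  2  0 ]
[ 0  0  2 ]
det(A) = (-1)^1 * (4) * (2) * (2) = -16  (1 row swap -> sign -1)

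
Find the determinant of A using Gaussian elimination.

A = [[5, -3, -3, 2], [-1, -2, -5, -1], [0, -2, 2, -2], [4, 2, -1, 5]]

Forward elimination:
R2 <- R2 - (-1/5)*R1:  [     0  -13/5  -28/5   -3/5 ]
R4 <- R4 - (4/5)*R1:  [    0  22/5   7/5  17/5 ]
R3 <- R3 - (10/13)*R2:  [      0       0   82/13  -20/13 ]
R4 <- R4 - (-22/13)*R2:  [       0        0  -105/13    31/13 ]
R4 <- R4 - (-105/82)*R3:  [     0      0      0  17/41 ]
Upper-triangular form:
[ 5     -3     -3       2 ]
[ 0  -13/5  -28/5    -3/5 ]
[ 0      0  82/13  -20/13 ]
[ 0      0      0   17/41 ]
det(A) = (-1)^0 * (5) * (-13/5) * (82/13) * (17/41) = -34  (0 row swaps -> sign +1)

det(A) = -34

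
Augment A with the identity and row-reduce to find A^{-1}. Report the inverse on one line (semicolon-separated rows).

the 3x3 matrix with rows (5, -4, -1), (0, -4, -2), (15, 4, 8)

inverse = [2/5 -7/15 -1/15; 1/2 -11/12 -1/6; -1 4/3 1/3]

Gauss-Jordan on [A | I]:
R1 <- (1/5)*R1:  [    1  -4/5  -1/5  |   1/5     0     0 ]
R3 <- R3 - (15)*R1:  [  0  16  11  |  -3   0   1 ]
R2 <- (1/-4)*R2:  [    0     1   1/2  |     0  -1/4     0 ]
R1 <- R1 - (-4/5)*R2:  [    1     0   1/5  |   1/5  -1/5     0 ]
R3 <- R3 - (16)*R2:  [  0   0   3  |  -3   4   1 ]
R3 <- (1/3)*R3:  [   0    0    1  |   -1  4/3  1/3 ]
R1 <- R1 - (1/5)*R3:  [     1      0      0  |    2/5  -7/15  -1/15 ]
R2 <- R2 - (1/2)*R3:  [      0       1       0  |     1/2  -11/12    -1/6 ]
Right block of [I | A^{-1}] is the inverse:
[ 2/5   -7/15  -1/15 ]
[ 1/2  -11/12   -1/6 ]
[  -1     4/3    1/3 ]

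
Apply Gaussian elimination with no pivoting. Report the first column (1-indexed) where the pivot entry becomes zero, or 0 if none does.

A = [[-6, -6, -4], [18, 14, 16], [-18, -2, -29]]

Naive forward elimination:
R2 <- R2 - (-3)*R1:  [  0  -4   4 ]
R3 <- R3 - (3)*R1:  [   0   16  -17 ]
R3 <- R3 - (-4)*R2:  [  0   0  -1 ]
All pivots nonzero; naive elimination completes without hitting a zero pivot.

first zero-pivot column = 0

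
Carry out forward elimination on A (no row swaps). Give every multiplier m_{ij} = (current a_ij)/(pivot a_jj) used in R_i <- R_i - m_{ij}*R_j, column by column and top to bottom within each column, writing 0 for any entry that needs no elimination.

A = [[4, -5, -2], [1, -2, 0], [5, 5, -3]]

multipliers: 1/4, 5/4, -15

Forward elimination:
R2 <- R2 - (1/4)*R1:  [    0  -3/4   1/2 ]
R3 <- R3 - (5/4)*R1:  [    0  45/4  -1/2 ]
R3 <- R3 - (-15)*R2:  [ 0  0  7 ]
Multipliers (in order of application): m_{21} = 1/4, m_{31} = 5/4, m_{32} = -15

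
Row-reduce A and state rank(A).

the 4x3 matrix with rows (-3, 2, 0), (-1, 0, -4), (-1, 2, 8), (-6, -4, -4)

Row reduction:
R2 <- R2 - (1/3)*R1:  [    0  -2/3    -4 ]
R3 <- R3 - (1/3)*R1:  [   0  4/3    8 ]
R4 <- R4 - (2)*R1:  [  0  -8  -4 ]
R3 <- R3 - (-2)*R2:  [ 0  0  0 ]
R4 <- R4 - (12)*R2:  [  0   0  44 ]
R3 <-> R4   (pivot in column 3 was zero)
[ -3     2   0 ]
[  0  -2/3  -4 ]
[  0     0  44 ]
[  0     0   0 ]
Row echelon form:
[ -3     2   0 ]
[  0  -2/3  -4 ]
[  0     0  44 ]
[  0     0   0 ]
Nonzero rows / pivot columns: 3

rank(A) = 3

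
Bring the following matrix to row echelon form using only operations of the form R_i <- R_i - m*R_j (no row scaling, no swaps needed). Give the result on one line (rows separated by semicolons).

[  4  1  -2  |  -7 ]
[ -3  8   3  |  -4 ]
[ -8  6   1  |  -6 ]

Forward elimination:
R2 <- R2 - (-3/4)*R1:  [     0   35/4    3/2  -37/4 ]
R3 <- R3 - (-2)*R1:  [   0    8   -3  -20 ]
R3 <- R3 - (32/35)*R2:  [       0        0  -153/35  -404/35 ]
Row echelon form:
[ 4     1       -2  |       -7 ]
[ 0  35/4      3/2  |    -37/4 ]
[ 0     0  -153/35  |  -404/35 ]

REF = [4 1 -2 -7; 0 35/4 3/2 -37/4; 0 0 -153/35 -404/35]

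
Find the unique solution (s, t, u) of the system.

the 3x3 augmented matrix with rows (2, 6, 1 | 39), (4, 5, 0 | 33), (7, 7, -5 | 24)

Forward elimination on [A|b]:
R2 <- R2 - (2)*R1:  [   0   -7   -2  -45 ]
R3 <- R3 - (7/2)*R1:  [      0     -14   -17/2  -225/2 ]
R3 <- R3 - (2)*R2:  [     0      0   -9/2  -45/2 ]
Row echelon form:
[ 2   6     1  |     39 ]
[ 0  -7    -2  |    -45 ]
[ 0   0  -9/2  |  -45/2 ]
Back-substitution:
u = (-45/2) / (-9/2) = 5
t = (-45 - (-2)*(5)) / -7 = 5
s = (39 - (6)*(5) - (1)*(5)) / 2 = 2

(2, 5, 5)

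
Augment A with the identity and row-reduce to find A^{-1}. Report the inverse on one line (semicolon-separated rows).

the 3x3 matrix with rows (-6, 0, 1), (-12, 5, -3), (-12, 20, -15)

inverse = [1/6 -2/9 1/18; 8/5 -17/15 1/3; 2 -4/3 1/3]

Gauss-Jordan on [A | I]:
R1 <- (1/-6)*R1:  [    1     0  -1/6  |  -1/6     0     0 ]
R2 <- R2 - (-12)*R1:  [  0   5  -5  |  -2   1   0 ]
R3 <- R3 - (-12)*R1:  [   0   20  -17  |   -2    0    1 ]
R2 <- (1/5)*R2:  [    0     1    -1  |  -2/5   1/5     0 ]
R3 <- R3 - (20)*R2:  [  0   0   3  |   6  -4   1 ]
R3 <- (1/3)*R3:  [    0     0     1  |     2  -4/3   1/3 ]
R1 <- R1 - (-1/6)*R3:  [    1     0     0  |   1/6  -2/9  1/18 ]
R2 <- R2 - (-1)*R3:  [      0       1       0  |     8/5  -17/15     1/3 ]
Right block of [I | A^{-1}] is the inverse:
[ 1/6    -2/9  1/18 ]
[ 8/5  -17/15   1/3 ]
[   2    -4/3   1/3 ]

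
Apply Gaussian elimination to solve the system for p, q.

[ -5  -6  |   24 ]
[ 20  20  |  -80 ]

Forward elimination on [A|b]:
R2 <- R2 - (-4)*R1:  [  0  -4  16 ]
Row echelon form:
[ -5  -6  |  24 ]
[  0  -4  |  16 ]
Back-substitution:
q = (16) / -4 = -4
p = (24 - (-6)*(-4)) / -5 = 0

(0, -4)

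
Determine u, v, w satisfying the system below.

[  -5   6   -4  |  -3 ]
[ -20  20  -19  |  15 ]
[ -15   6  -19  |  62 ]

(1, -3, -5)

Forward elimination on [A|b]:
R2 <- R2 - (4)*R1:  [  0  -4  -3  27 ]
R3 <- R3 - (3)*R1:  [   0  -12   -7   71 ]
R3 <- R3 - (3)*R2:  [   0    0    2  -10 ]
Row echelon form:
[ -5   6  -4  |   -3 ]
[  0  -4  -3  |   27 ]
[  0   0   2  |  -10 ]
Back-substitution:
w = (-10) / 2 = -5
v = (27 - (-3)*(-5)) / -4 = -3
u = (-3 - (6)*(-3) - (-4)*(-5)) / -5 = 1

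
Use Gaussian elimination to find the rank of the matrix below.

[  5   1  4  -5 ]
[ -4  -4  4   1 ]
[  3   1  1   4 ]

Row reduction:
R2 <- R2 - (-4/5)*R1:  [     0  -16/5   36/5     -3 ]
R3 <- R3 - (3/5)*R1:  [    0   2/5  -7/5     7 ]
R3 <- R3 - (-1/8)*R2:  [    0     0  -1/2  53/8 ]
Row echelon form:
[ 5      1     4    -5 ]
[ 0  -16/5  36/5    -3 ]
[ 0      0  -1/2  53/8 ]
Nonzero rows / pivot columns: 3

rank(A) = 3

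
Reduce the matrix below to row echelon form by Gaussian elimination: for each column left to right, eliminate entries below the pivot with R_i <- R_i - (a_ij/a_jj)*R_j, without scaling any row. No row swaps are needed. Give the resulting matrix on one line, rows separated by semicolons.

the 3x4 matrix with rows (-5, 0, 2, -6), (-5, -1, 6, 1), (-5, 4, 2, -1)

Forward elimination:
R2 <- R2 - (1)*R1:  [  0  -1   4   7 ]
R3 <- R3 - (1)*R1:  [ 0  4  0  5 ]
R3 <- R3 - (-4)*R2:  [  0   0  16  33 ]
Row echelon form:
[ -5   0   2  -6 ]
[  0  -1   4   7 ]
[  0   0  16  33 ]

REF = [-5 0 2 -6; 0 -1 4 7; 0 0 16 33]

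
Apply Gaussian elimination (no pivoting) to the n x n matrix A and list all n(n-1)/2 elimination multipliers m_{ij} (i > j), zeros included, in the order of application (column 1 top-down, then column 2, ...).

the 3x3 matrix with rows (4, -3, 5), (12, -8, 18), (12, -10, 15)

Forward elimination:
R2 <- R2 - (3)*R1:  [ 0  1  3 ]
R3 <- R3 - (3)*R1:  [  0  -1   0 ]
R3 <- R3 - (-1)*R2:  [ 0  0  3 ]
Multipliers (in order of application): m_{21} = 3, m_{31} = 3, m_{32} = -1

multipliers: 3, 3, -1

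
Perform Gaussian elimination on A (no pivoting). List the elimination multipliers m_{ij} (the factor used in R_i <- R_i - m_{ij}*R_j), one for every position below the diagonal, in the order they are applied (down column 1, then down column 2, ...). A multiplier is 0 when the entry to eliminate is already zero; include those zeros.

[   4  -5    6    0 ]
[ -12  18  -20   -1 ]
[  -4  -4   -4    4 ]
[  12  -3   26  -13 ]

multipliers: -3, -1, 3, -3, 4, -4

Forward elimination:
R2 <- R2 - (-3)*R1:  [  0   3  -2  -1 ]
R3 <- R3 - (-1)*R1:  [  0  -9   2   4 ]
R4 <- R4 - (3)*R1:  [   0   12    8  -13 ]
R3 <- R3 - (-3)*R2:  [  0   0  -4   1 ]
R4 <- R4 - (4)*R2:  [  0   0  16  -9 ]
R4 <- R4 - (-4)*R3:  [  0   0   0  -5 ]
Multipliers (in order of application): m_{21} = -3, m_{31} = -1, m_{41} = 3, m_{32} = -3, m_{42} = 4, m_{43} = -4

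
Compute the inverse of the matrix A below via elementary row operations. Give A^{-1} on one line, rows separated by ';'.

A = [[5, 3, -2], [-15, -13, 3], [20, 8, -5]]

Gauss-Jordan on [A | I]:
R1 <- (1/5)*R1:  [    1   3/5  -2/5  |   1/5     0     0 ]
R2 <- R2 - (-15)*R1:  [  0  -4  -3  |   3   1   0 ]
R3 <- R3 - (20)*R1:  [  0  -4   3  |  -4   0   1 ]
R2 <- (1/-4)*R2:  [    0     1   3/4  |  -3/4  -1/4     0 ]
R1 <- R1 - (3/5)*R2:  [      1       0  -17/20  |   13/20    3/20       0 ]
R3 <- R3 - (-4)*R2:  [  0   0   6  |  -7  -1   1 ]
R3 <- (1/6)*R3:  [    0     0     1  |  -7/6  -1/6   1/6 ]
R1 <- R1 - (-17/20)*R3:  [       1        0        0  |  -41/120    1/120   17/120 ]
R2 <- R2 - (3/4)*R3:  [    0     1     0  |   1/8  -1/8  -1/8 ]
Right block of [I | A^{-1}] is the inverse:
[ -41/120  1/120  17/120 ]
[     1/8   -1/8    -1/8 ]
[    -7/6   -1/6     1/6 ]

inverse = [-41/120 1/120 17/120; 1/8 -1/8 -1/8; -7/6 -1/6 1/6]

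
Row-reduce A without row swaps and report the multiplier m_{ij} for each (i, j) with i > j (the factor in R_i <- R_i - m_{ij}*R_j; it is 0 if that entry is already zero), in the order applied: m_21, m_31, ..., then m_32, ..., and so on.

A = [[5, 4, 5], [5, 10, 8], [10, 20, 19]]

multipliers: 1, 2, 2

Forward elimination:
R2 <- R2 - (1)*R1:  [ 0  6  3 ]
R3 <- R3 - (2)*R1:  [  0  12   9 ]
R3 <- R3 - (2)*R2:  [ 0  0  3 ]
Multipliers (in order of application): m_{21} = 1, m_{31} = 2, m_{32} = 2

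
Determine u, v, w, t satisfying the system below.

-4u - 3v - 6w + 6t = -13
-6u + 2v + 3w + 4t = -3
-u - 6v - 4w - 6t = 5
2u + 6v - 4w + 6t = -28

Forward elimination on [A|b]:
R2 <- R2 - (3/2)*R1:  [    0  13/2    12    -5  33/2 ]
R3 <- R3 - (1/4)*R1:  [     0  -21/4   -5/2  -15/2   33/4 ]
R4 <- R4 - (-1/2)*R1:  [     0    9/2     -7      9  -69/2 ]
R3 <- R3 - (-21/26)*R2:  [       0        0   187/26  -150/13   561/26 ]
R4 <- R4 - (9/13)*R2:  [       0        0  -199/13   162/13  -597/13 ]
R4 <- R4 - (-398/187)*R3:  [         0          0          0  -2262/187          0 ]
Row echelon form:
[ -4    -3      -6          6  |     -13 ]
[  0  13/2      12         -5  |    33/2 ]
[  0     0  187/26    -150/13  |  561/26 ]
[  0     0       0  -2262/187  |       0 ]
Back-substitution:
t = (0) / (-2262/187) = 0
w = (561/26 - (-150/13)*(0)) / (187/26) = 3
v = (33/2 - (12)*(3) - (-5)*(0)) / (13/2) = -3
u = (-13 - (-3)*(-3) - (-6)*(3) - (6)*(0)) / -4 = 1

(1, -3, 3, 0)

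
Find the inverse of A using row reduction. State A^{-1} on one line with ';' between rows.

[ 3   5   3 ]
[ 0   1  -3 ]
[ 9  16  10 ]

inverse = [29/6 -1/6 -3/2; -9/4 1/4 3/4; -3/4 -1/4 1/4]

Gauss-Jordan on [A | I]:
R1 <- (1/3)*R1:  [   1  5/3    1  |  1/3    0    0 ]
R3 <- R3 - (9)*R1:  [  0   1   1  |  -3   0   1 ]
R1 <- R1 - (5/3)*R2:  [    1     0     6  |   1/3  -5/3     0 ]
R3 <- R3 - (1)*R2:  [  0   0   4  |  -3  -1   1 ]
R3 <- (1/4)*R3:  [    0     0     1  |  -3/4  -1/4   1/4 ]
R1 <- R1 - (6)*R3:  [    1     0     0  |  29/6  -1/6  -3/2 ]
R2 <- R2 - (-3)*R3:  [    0     1     0  |  -9/4   1/4   3/4 ]
Right block of [I | A^{-1}] is the inverse:
[ 29/6  -1/6  -3/2 ]
[ -9/4   1/4   3/4 ]
[ -3/4  -1/4   1/4 ]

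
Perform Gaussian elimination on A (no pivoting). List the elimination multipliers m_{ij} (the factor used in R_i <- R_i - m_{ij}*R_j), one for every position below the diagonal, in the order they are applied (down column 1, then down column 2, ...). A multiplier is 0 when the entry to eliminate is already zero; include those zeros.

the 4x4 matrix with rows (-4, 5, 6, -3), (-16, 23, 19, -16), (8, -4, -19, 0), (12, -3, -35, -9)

multipliers: 4, -2, -3, 2, 4, 1

Forward elimination:
R2 <- R2 - (4)*R1:  [  0   3  -5  -4 ]
R3 <- R3 - (-2)*R1:  [  0   6  -7  -6 ]
R4 <- R4 - (-3)*R1:  [   0   12  -17  -18 ]
R3 <- R3 - (2)*R2:  [ 0  0  3  2 ]
R4 <- R4 - (4)*R2:  [  0   0   3  -2 ]
R4 <- R4 - (1)*R3:  [  0   0   0  -4 ]
Multipliers (in order of application): m_{21} = 4, m_{31} = -2, m_{41} = -3, m_{32} = 2, m_{42} = 4, m_{43} = 1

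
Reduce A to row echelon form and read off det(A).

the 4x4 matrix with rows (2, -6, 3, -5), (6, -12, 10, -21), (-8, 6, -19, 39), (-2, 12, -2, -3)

det(A) = 96

Forward elimination:
R2 <- R2 - (3)*R1:  [  0   6   1  -6 ]
R3 <- R3 - (-4)*R1:  [   0  -18   -7   19 ]
R4 <- R4 - (-1)*R1:  [  0   6   1  -8 ]
R3 <- R3 - (-3)*R2:  [  0   0  -4   1 ]
R4 <- R4 - (1)*R2:  [  0   0   0  -2 ]
Upper-triangular form:
[ 2  -6   3  -5 ]
[ 0   6   1  -6 ]
[ 0   0  -4   1 ]
[ 0   0   0  -2 ]
det(A) = (-1)^0 * (2) * (6) * (-4) * (-2) = 96  (0 row swaps -> sign +1)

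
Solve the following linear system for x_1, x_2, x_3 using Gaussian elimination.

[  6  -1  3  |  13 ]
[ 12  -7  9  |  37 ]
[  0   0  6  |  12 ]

(1, -1, 2)

Forward elimination on [A|b]:
R2 <- R2 - (2)*R1:  [  0  -5   3  11 ]
Row echelon form:
[ 6  -1  3  |  13 ]
[ 0  -5  3  |  11 ]
[ 0   0  6  |  12 ]
Back-substitution:
x_3 = (12) / 6 = 2
x_2 = (11 - (3)*(2)) / -5 = -1
x_1 = (13 - (-1)*(-1) - (3)*(2)) / 6 = 1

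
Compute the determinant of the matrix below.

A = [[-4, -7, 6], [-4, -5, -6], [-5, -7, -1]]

Forward elimination:
R2 <- R2 - (1)*R1:  [   0    2  -12 ]
R3 <- R3 - (5/4)*R1:  [     0    7/4  -17/2 ]
R3 <- R3 - (7/8)*R2:  [ 0  0  2 ]
Upper-triangular form:
[ -4  -7    6 ]
[  0   2  -12 ]
[  0   0    2 ]
det(A) = (-1)^0 * (-4) * (2) * (2) = -16  (0 row swaps -> sign +1)

det(A) = -16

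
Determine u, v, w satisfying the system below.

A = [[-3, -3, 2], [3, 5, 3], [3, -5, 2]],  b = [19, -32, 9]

Forward elimination on [A|b]:
R2 <- R2 - (-1)*R1:  [   0    2    5  -13 ]
R3 <- R3 - (-1)*R1:  [  0  -8   4  28 ]
R3 <- R3 - (-4)*R2:  [   0    0   24  -24 ]
Row echelon form:
[ -3  -3   2  |   19 ]
[  0   2   5  |  -13 ]
[  0   0  24  |  -24 ]
Back-substitution:
w = (-24) / 24 = -1
v = (-13 - (5)*(-1)) / 2 = -4
u = (19 - (-3)*(-4) - (2)*(-1)) / -3 = -3

(-3, -4, -1)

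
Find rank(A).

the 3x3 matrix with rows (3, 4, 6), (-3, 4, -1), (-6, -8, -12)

rank(A) = 2

Row reduction:
R2 <- R2 - (-1)*R1:  [ 0  8  5 ]
R3 <- R3 - (-2)*R1:  [ 0  0  0 ]
Row echelon form:
[ 3  4  6 ]
[ 0  8  5 ]
[ 0  0  0 ]
Nonzero rows / pivot columns: 2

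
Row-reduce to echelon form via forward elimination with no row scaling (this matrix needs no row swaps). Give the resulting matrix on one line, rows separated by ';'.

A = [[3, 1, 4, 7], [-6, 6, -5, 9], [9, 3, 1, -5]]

Forward elimination:
R2 <- R2 - (-2)*R1:  [  0   8   3  23 ]
R3 <- R3 - (3)*R1:  [   0    0  -11  -26 ]
Row echelon form:
[ 3  1    4    7 ]
[ 0  8    3   23 ]
[ 0  0  -11  -26 ]

REF = [3 1 4 7; 0 8 3 23; 0 0 -11 -26]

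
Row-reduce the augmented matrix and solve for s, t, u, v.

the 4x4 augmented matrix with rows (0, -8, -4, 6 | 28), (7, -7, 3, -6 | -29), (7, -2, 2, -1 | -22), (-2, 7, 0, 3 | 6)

(-4, -2, 3, 4)

Forward elimination on [A|b]:
R1 <-> R2   (pivot in column 1 was zero)
[  7  -7   3  -6  -29 ]
[  0  -8  -4   6   28 ]
[  7  -2   2  -1  -22 ]
[ -2   7   0   3    6 ]
R3 <- R3 - (1)*R1:  [  0   5  -1   5   7 ]
R4 <- R4 - (-2/7)*R1:  [     0      5    6/7    9/7  -16/7 ]
R3 <- R3 - (-5/8)*R2:  [    0     0  -7/2  35/4  49/2 ]
R4 <- R4 - (-5/8)*R2:  [      0       0  -23/14  141/28  213/14 ]
R4 <- R4 - (23/49)*R3:  [     0      0      0  13/14   26/7 ]
Row echelon form:
[ 7  -7     3     -6  |   -29 ]
[ 0  -8    -4      6  |    28 ]
[ 0   0  -7/2   35/4  |  49/2 ]
[ 0   0     0  13/14  |  26/7 ]
Back-substitution:
v = (26/7) / (13/14) = 4
u = (49/2 - (35/4)*(4)) / (-7/2) = 3
t = (28 - (-4)*(3) - (6)*(4)) / -8 = -2
s = (-29 - (-7)*(-2) - (3)*(3) - (-6)*(4)) / 7 = -4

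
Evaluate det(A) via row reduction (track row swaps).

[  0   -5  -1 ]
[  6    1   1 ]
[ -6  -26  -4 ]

det(A) = 60

Forward elimination:
R1 <-> R2   (pivot in column 1 was zero)
[  6    1   1 ]
[  0   -5  -1 ]
[ -6  -26  -4 ]
R3 <- R3 - (-1)*R1:  [   0  -25   -3 ]
R3 <- R3 - (5)*R2:  [ 0  0  2 ]
Upper-triangular form:
[ 6   1   1 ]
[ 0  -5  -1 ]
[ 0   0   2 ]
det(A) = (-1)^1 * (6) * (-5) * (2) = 60  (1 row swap -> sign -1)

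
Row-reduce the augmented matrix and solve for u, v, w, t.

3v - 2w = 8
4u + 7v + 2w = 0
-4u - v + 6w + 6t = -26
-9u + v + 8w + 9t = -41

Forward elimination on [A|b]:
R1 <-> R2   (pivot in column 1 was zero)
[  4   7   2  0    0 ]
[  0   3  -2  0    8 ]
[ -4  -1   6  6  -26 ]
[ -9   1   8  9  -41 ]
R3 <- R3 - (-1)*R1:  [   0    6    8    6  -26 ]
R4 <- R4 - (-9/4)*R1:  [    0  67/4  25/2     9   -41 ]
R3 <- R3 - (2)*R2:  [   0    0   12    6  -42 ]
R4 <- R4 - (67/12)*R2:  [      0       0    71/3       9  -257/3 ]
R4 <- R4 - (71/36)*R3:  [     0      0      0  -17/6  -17/6 ]
Row echelon form:
[ 4  7   2      0  |      0 ]
[ 0  3  -2      0  |      8 ]
[ 0  0  12      6  |    -42 ]
[ 0  0   0  -17/6  |  -17/6 ]
Back-substitution:
t = (-17/6) / (-17/6) = 1
w = (-42 - (6)*(1)) / 12 = -4
v = (8 - (-2)*(-4)) / 3 = 0
u = (0 - (7)*(0) - (2)*(-4)) / 4 = 2

(2, 0, -4, 1)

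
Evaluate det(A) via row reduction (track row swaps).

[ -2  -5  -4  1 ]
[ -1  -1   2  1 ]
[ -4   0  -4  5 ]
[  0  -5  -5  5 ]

Forward elimination:
R2 <- R2 - (1/2)*R1:  [   0  3/2    4  1/2 ]
R3 <- R3 - (2)*R1:  [  0  10   4   3 ]
R3 <- R3 - (20/3)*R2:  [     0      0  -68/3   -1/3 ]
R4 <- R4 - (-10/3)*R2:  [    0     0  25/3  20/3 ]
R4 <- R4 - (-25/68)*R3:  [      0       0       0  445/68 ]
Upper-triangular form:
[ -2   -5     -4       1 ]
[  0  3/2      4     1/2 ]
[  0    0  -68/3    -1/3 ]
[  0    0      0  445/68 ]
det(A) = (-1)^0 * (-2) * (3/2) * (-68/3) * (445/68) = 445  (0 row swaps -> sign +1)

det(A) = 445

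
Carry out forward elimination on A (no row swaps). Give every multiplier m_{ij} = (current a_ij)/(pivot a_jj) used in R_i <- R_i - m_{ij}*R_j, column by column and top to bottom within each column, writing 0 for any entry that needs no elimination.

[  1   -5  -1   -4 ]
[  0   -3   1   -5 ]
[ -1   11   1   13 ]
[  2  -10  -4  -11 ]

multipliers: 0, -1, 2, -2, 0, -1

Forward elimination:
R2: entry in column 1 is already 0 -> m_{21} = 0 (no row operation needed)
R3 <- R3 - (-1)*R1:  [ 0  6  0  9 ]
R4 <- R4 - (2)*R1:  [  0   0  -2  -3 ]
R3 <- R3 - (-2)*R2:  [  0   0   2  -1 ]
R4: entry in column 2 is already 0 -> m_{42} = 0 (no row operation needed)
R4 <- R4 - (-1)*R3:  [  0   0   0  -4 ]
Multipliers (in order of application): m_{21} = 0, m_{31} = -1, m_{41} = 2, m_{32} = -2, m_{42} = 0, m_{43} = -1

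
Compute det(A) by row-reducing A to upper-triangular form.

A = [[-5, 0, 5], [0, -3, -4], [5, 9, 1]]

det(A) = -90

Forward elimination:
R3 <- R3 - (-1)*R1:  [ 0  9  6 ]
R3 <- R3 - (-3)*R2:  [  0   0  -6 ]
Upper-triangular form:
[ -5   0   5 ]
[  0  -3  -4 ]
[  0   0  -6 ]
det(A) = (-1)^0 * (-5) * (-3) * (-6) = -90  (0 row swaps -> sign +1)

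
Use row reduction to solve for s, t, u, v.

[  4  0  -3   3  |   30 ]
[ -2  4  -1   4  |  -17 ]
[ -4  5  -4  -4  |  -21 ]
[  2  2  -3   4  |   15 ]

(3, -5, -5, 1)

Forward elimination on [A|b]:
R2 <- R2 - (-1/2)*R1:  [    0     4  -5/2  11/2    -2 ]
R3 <- R3 - (-1)*R1:  [  0   5  -7  -1   9 ]
R4 <- R4 - (1/2)*R1:  [    0     2  -3/2   5/2     0 ]
R3 <- R3 - (5/4)*R2:  [     0      0  -31/8  -63/8   23/2 ]
R4 <- R4 - (1/2)*R2:  [    0     0  -1/4  -1/4     1 ]
R4 <- R4 - (2/31)*R3:  [    0     0     0  8/31  8/31 ]
Row echelon form:
[ 4  0     -3      3  |    30 ]
[ 0  4   -5/2   11/2  |    -2 ]
[ 0  0  -31/8  -63/8  |  23/2 ]
[ 0  0      0   8/31  |  8/31 ]
Back-substitution:
v = (8/31) / (8/31) = 1
u = (23/2 - (-63/8)*(1)) / (-31/8) = -5
t = (-2 - (-5/2)*(-5) - (11/2)*(1)) / 4 = -5
s = (30 - (-3)*(-5) - (3)*(1)) / 4 = 3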